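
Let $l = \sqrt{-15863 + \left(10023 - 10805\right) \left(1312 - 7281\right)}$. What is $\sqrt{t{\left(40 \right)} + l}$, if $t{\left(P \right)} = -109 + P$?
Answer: $\sqrt{-69 + \sqrt{4651895}} \approx 45.693$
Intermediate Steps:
$l = \sqrt{4651895}$ ($l = \sqrt{-15863 - -4667758} = \sqrt{-15863 + 4667758} = \sqrt{4651895} \approx 2156.8$)
$\sqrt{t{\left(40 \right)} + l} = \sqrt{\left(-109 + 40\right) + \sqrt{4651895}} = \sqrt{-69 + \sqrt{4651895}}$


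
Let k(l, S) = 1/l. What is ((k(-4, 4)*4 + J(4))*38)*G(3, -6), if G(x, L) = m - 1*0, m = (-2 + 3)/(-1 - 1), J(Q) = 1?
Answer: 0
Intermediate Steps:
m = -½ (m = 1/(-2) = 1*(-½) = -½ ≈ -0.50000)
G(x, L) = -½ (G(x, L) = -½ - 1*0 = -½ + 0 = -½)
((k(-4, 4)*4 + J(4))*38)*G(3, -6) = ((4/(-4) + 1)*38)*(-½) = ((-¼*4 + 1)*38)*(-½) = ((-1 + 1)*38)*(-½) = (0*38)*(-½) = 0*(-½) = 0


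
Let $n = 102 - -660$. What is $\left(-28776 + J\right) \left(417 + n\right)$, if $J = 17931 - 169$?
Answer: $-12985506$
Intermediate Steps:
$J = 17762$ ($J = 17931 - 169 = 17762$)
$n = 762$ ($n = 102 + 660 = 762$)
$\left(-28776 + J\right) \left(417 + n\right) = \left(-28776 + 17762\right) \left(417 + 762\right) = \left(-11014\right) 1179 = -12985506$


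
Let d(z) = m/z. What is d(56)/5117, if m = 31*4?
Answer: 31/71638 ≈ 0.00043273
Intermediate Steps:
m = 124
d(z) = 124/z
d(56)/5117 = (124/56)/5117 = (124*(1/56))*(1/5117) = (31/14)*(1/5117) = 31/71638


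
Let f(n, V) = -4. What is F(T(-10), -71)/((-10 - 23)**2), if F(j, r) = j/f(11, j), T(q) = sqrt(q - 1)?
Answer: -I*sqrt(11)/4356 ≈ -0.00076139*I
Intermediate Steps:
T(q) = sqrt(-1 + q)
F(j, r) = -j/4 (F(j, r) = j/(-4) = j*(-1/4) = -j/4)
F(T(-10), -71)/((-10 - 23)**2) = (-sqrt(-1 - 10)/4)/((-10 - 23)**2) = (-I*sqrt(11)/4)/((-33)**2) = -I*sqrt(11)/4/1089 = -I*sqrt(11)/4*(1/1089) = -I*sqrt(11)/4356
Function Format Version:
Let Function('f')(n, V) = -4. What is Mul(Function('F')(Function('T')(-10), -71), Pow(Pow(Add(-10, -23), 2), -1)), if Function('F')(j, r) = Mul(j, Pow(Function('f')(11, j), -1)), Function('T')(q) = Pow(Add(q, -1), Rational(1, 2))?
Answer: Mul(Rational(-1, 4356), I, Pow(11, Rational(1, 2))) ≈ Mul(-0.00076139, I)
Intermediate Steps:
Function('T')(q) = Pow(Add(-1, q), Rational(1, 2))
Function('F')(j, r) = Mul(Rational(-1, 4), j) (Function('F')(j, r) = Mul(j, Pow(-4, -1)) = Mul(j, Rational(-1, 4)) = Mul(Rational(-1, 4), j))
Mul(Function('F')(Function('T')(-10), -71), Pow(Pow(Add(-10, -23), 2), -1)) = Mul(Mul(Rational(-1, 4), Pow(Add(-1, -10), Rational(1, 2))), Pow(Pow(Add(-10, -23), 2), -1)) = Mul(Mul(Rational(-1, 4), Pow(-11, Rational(1, 2))), Pow(Pow(-33, 2), -1)) = Mul(Mul(Rational(-1, 4), Mul(I, Pow(11, Rational(1, 2)))), Pow(1089, -1)) = Mul(Mul(Rational(-1, 4), I, Pow(11, Rational(1, 2))), Rational(1, 1089)) = Mul(Rational(-1, 4356), I, Pow(11, Rational(1, 2)))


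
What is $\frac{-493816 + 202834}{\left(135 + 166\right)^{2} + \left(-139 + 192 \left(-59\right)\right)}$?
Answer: $- \frac{48497}{13189} \approx -3.6771$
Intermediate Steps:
$\frac{-493816 + 202834}{\left(135 + 166\right)^{2} + \left(-139 + 192 \left(-59\right)\right)} = - \frac{290982}{301^{2} - 11467} = - \frac{290982}{90601 - 11467} = - \frac{290982}{79134} = \left(-290982\right) \frac{1}{79134} = - \frac{48497}{13189}$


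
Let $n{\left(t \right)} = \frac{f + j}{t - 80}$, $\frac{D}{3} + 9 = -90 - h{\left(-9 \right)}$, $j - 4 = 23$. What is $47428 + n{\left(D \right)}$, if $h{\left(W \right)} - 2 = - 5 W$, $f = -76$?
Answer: $\frac{3509679}{74} \approx 47428.0$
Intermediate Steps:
$j = 27$ ($j = 4 + 23 = 27$)
$h{\left(W \right)} = 2 - 5 W$
$D = -438$ ($D = -27 + 3 \left(-90 - \left(2 - -45\right)\right) = -27 + 3 \left(-90 - \left(2 + 45\right)\right) = -27 + 3 \left(-90 - 47\right) = -27 + 3 \left(-137\right) = -27 - 411 = -438$)
$n{\left(t \right)} = - \frac{49}{-80 + t}$ ($n{\left(t \right)} = \frac{-76 + 27}{t - 80} = - \frac{49}{-80 + t}$)
$47428 + n{\left(D \right)} = 47428 - \frac{49}{-80 - 438} = 47428 - \frac{49}{-518} = 47428 - - \frac{7}{74} = 47428 + \frac{7}{74} = \frac{3509679}{74}$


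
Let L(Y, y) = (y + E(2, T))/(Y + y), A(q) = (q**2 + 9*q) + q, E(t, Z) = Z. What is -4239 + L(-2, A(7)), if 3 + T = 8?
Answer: -495839/117 ≈ -4237.9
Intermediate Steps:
T = 5 (T = -3 + 8 = 5)
A(q) = q**2 + 10*q
L(Y, y) = (5 + y)/(Y + y) (L(Y, y) = (y + 5)/(Y + y) = (5 + y)/(Y + y))
-4239 + L(-2, A(7)) = -4239 + (5 + 7*(10 + 7))/(-2 + 7*(10 + 7)) = -4239 + (5 + 7*17)/(-2 + 7*17) = -4239 + (5 + 119)/(-2 + 119) = -4239 + 124/117 = -495839/117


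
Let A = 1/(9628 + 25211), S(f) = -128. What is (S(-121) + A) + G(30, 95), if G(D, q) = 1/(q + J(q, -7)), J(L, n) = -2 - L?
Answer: -8953621/69678 ≈ -128.50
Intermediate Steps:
G(D, q) = -½ (G(D, q) = 1/(q + (-2 - q)) = 1/(-2) = -½)
A = 1/34839 ≈ 2.8703e-5
(S(-121) + A) + G(30, 95) = (-128 + 1/34839) - ½ = -4459391/34839 - ½ = -8953621/69678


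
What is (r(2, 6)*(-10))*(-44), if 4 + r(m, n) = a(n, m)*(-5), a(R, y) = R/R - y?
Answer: 440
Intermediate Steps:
a(R, y) = 1 - y
r(m, n) = -9 + 5*m (r(m, n) = -4 + (1 - m)*(-5) = -4 + (-5 + 5*m) = -9 + 5*m)
(r(2, 6)*(-10))*(-44) = ((-9 + 5*2)*(-10))*(-44) = ((-9 + 10)*(-10))*(-44) = (1*(-10))*(-44) = -10*(-44) = 440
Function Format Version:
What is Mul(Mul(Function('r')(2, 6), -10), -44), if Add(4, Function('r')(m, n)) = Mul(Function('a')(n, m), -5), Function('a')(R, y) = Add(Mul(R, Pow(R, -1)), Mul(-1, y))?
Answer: 440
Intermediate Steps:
Function('a')(R, y) = Add(1, Mul(-1, y))
Function('r')(m, n) = Add(-9, Mul(5, m)) (Function('r')(m, n) = Add(-4, Mul(Add(1, Mul(-1, m)), -5)) = Add(-4, Add(-5, Mul(5, m))) = Add(-9, Mul(5, m)))
Mul(Mul(Function('r')(2, 6), -10), -44) = Mul(Mul(Add(-9, Mul(5, 2)), -10), -44) = Mul(Mul(Add(-9, 10), -10), -44) = Mul(Mul(1, -10), -44) = Mul(-10, -44) = 440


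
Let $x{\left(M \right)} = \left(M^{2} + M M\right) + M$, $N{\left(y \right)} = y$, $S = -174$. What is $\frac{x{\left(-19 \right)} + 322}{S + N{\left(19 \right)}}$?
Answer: $- \frac{205}{31} \approx -6.6129$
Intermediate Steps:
$x{\left(M \right)} = M + 2 M^{2}$ ($x{\left(M \right)} = \left(M^{2} + M^{2}\right) + M = 2 M^{2} + M = M + 2 M^{2}$)
$\frac{x{\left(-19 \right)} + 322}{S + N{\left(19 \right)}} = \frac{- 19 \left(1 + 2 \left(-19\right)\right) + 322}{-174 + 19} = \frac{- 19 \left(1 - 38\right) + 322}{-155} = \left(\left(-19\right) \left(-37\right) + 322\right) \left(- \frac{1}{155}\right) = \left(703 + 322\right) \left(- \frac{1}{155}\right) = 1025 \left(- \frac{1}{155}\right) = - \frac{205}{31}$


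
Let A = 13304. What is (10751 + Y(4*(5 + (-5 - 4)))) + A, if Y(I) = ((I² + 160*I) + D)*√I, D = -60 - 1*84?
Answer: 24055 - 9792*I ≈ 24055.0 - 9792.0*I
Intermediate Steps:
D = -144 (D = -60 - 84 = -144)
Y(I) = √I*(-144 + I² + 160*I) (Y(I) = ((I² + 160*I) - 144)*√I = (-144 + I² + 160*I)*√I = √I*(-144 + I² + 160*I))
(10751 + Y(4*(5 + (-5 - 4)))) + A = (10751 + √(4*(5 + (-5 - 4)))*(-144 + (4*(5 + (-5 - 4)))² + 160*(4*(5 + (-5 - 4))))) + 13304 = (10751 + √(4*(5 - 9))*(-144 + (4*(5 - 9))² + 160*(4*(5 - 9)))) + 13304 = (10751 + √(4*(-4))*(-144 + (4*(-4))² + 160*(4*(-4)))) + 13304 = (10751 + √(-16)*(-144 + (-16)² + 160*(-16))) + 13304 = (10751 + (4*I)*(-144 + 256 - 2560)) + 13304 = (10751 + (4*I)*(-2448)) + 13304 = (10751 - 9792*I) + 13304 = 24055 - 9792*I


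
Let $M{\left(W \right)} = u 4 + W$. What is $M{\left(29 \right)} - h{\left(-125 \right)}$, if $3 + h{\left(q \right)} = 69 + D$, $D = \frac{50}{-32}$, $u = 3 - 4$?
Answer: $- \frac{631}{16} \approx -39.438$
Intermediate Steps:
$u = -1$
$D = - \frac{25}{16}$ ($D = 50 \left(- \frac{1}{32}\right) = - \frac{25}{16} \approx -1.5625$)
$h{\left(q \right)} = \frac{1031}{16}$ ($h{\left(q \right)} = -3 + \left(69 - \frac{25}{16}\right) = -3 + \frac{1079}{16} = \frac{1031}{16}$)
$M{\left(W \right)} = -4 + W$ ($M{\left(W \right)} = \left(-1\right) 4 + W = -4 + W$)
$M{\left(29 \right)} - h{\left(-125 \right)} = \left(-4 + 29\right) - \frac{1031}{16} = 25 - \frac{1031}{16} = - \frac{631}{16}$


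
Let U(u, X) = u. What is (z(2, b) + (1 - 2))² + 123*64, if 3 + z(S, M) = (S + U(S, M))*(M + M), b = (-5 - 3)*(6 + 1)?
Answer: 212176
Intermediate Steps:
b = -56 (b = -8*7 = -56)
z(S, M) = -3 + 4*M*S (z(S, M) = -3 + (S + S)*(M + M) = -3 + (2*S)*(2*M) = -3 + 4*M*S)
(z(2, b) + (1 - 2))² + 123*64 = ((-3 + 4*(-56)*2) + (1 - 2))² + 123*64 = ((-3 - 448) - 1)² + 7872 = (-451 - 1)² + 7872 = (-452)² + 7872 = 204304 + 7872 = 212176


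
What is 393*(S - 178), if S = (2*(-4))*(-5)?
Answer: -54234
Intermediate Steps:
S = 40 (S = -8*(-5) = 40)
393*(S - 178) = 393*(40 - 178) = 393*(-138) = -54234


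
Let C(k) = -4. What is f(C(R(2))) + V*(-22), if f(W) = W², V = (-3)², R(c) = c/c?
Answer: -182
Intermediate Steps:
R(c) = 1
V = 9
f(C(R(2))) + V*(-22) = (-4)² + 9*(-22) = 16 - 198 = -182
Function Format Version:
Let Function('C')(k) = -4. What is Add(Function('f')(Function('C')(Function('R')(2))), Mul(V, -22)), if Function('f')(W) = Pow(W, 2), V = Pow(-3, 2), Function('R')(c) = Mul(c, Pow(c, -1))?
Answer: -182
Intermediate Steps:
Function('R')(c) = 1
V = 9
Add(Function('f')(Function('C')(Function('R')(2))), Mul(V, -22)) = Add(Pow(-4, 2), Mul(9, -22)) = Add(16, -198) = -182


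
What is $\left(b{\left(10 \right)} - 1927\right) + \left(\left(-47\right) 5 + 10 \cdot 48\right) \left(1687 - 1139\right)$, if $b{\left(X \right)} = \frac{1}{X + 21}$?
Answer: $\frac{4102324}{31} \approx 1.3233 \cdot 10^{5}$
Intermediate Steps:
$b{\left(X \right)} = \frac{1}{21 + X}$
$\left(b{\left(10 \right)} - 1927\right) + \left(\left(-47\right) 5 + 10 \cdot 48\right) \left(1687 - 1139\right) = \left(\frac{1}{21 + 10} - 1927\right) + \left(\left(-47\right) 5 + 10 \cdot 48\right) \left(1687 - 1139\right) = \left(\frac{1}{31} - 1927\right) + \left(-235 + 480\right) 548 = \left(\frac{1}{31} - 1927\right) + 245 \cdot 548 = - \frac{59736}{31} + 134260 = \frac{4102324}{31}$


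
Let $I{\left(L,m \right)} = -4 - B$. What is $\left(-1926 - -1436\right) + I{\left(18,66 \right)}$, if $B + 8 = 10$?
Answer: $-496$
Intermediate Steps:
$B = 2$ ($B = -8 + 10 = 2$)
$I{\left(L,m \right)} = -6$ ($I{\left(L,m \right)} = -4 - 2 = -6$)
$\left(-1926 - -1436\right) + I{\left(18,66 \right)} = \left(-1926 - -1436\right) - 6 = \left(-1926 + 1436\right) - 6 = -490 - 6 = -496$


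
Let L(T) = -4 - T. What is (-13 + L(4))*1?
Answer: -21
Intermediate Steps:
(-13 + L(4))*1 = (-13 + (-4 - 1*4))*1 = (-13 + (-4 - 4))*1 = (-13 - 8)*1 = -21*1 = -21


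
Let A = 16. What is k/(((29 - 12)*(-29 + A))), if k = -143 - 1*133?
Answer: 276/221 ≈ 1.2489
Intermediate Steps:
k = -276 (k = -143 - 133 = -276)
k/(((29 - 12)*(-29 + A))) = -276*1/((-29 + 16)*(29 - 12)) = -276/(17*(-13)) = -276/(-221) = -276*(-1/221) = 276/221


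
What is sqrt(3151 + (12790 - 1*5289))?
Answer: 2*sqrt(2663) ≈ 103.21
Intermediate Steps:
sqrt(3151 + (12790 - 1*5289)) = sqrt(3151 + (12790 - 5289)) = sqrt(3151 + 7501) = sqrt(10652) = 2*sqrt(2663)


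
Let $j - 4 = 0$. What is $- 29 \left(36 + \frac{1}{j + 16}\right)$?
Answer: $- \frac{20909}{20} \approx -1045.4$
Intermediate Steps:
$j = 4$ ($j = 4 + 0 = 4$)
$- 29 \left(36 + \frac{1}{j + 16}\right) = - 29 \left(36 + \frac{1}{4 + 16}\right) = - 29 \left(36 + \frac{1}{20}\right) = \left(-29\right) \frac{721}{20} = - \frac{20909}{20}$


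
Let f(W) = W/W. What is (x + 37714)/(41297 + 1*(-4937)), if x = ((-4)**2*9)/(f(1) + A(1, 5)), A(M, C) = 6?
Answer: 132071/127260 ≈ 1.0378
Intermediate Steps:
f(W) = 1
x = 144/7 (x = ((-4)**2*9)/(1 + 6) = (16*9)/7 = 144*(1/7) = 144/7 ≈ 20.571)
(x + 37714)/(41297 + 1*(-4937)) = (144/7 + 37714)/(41297 + 1*(-4937)) = 264142/(7*(41297 - 4937)) = (264142/7)/36360 = (264142/7)*(1/36360) = 132071/127260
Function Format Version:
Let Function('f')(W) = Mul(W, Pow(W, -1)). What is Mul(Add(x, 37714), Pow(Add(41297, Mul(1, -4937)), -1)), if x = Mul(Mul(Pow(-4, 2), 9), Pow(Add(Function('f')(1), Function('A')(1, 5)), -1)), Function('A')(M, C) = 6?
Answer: Rational(132071, 127260) ≈ 1.0378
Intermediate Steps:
Function('f')(W) = 1
x = Rational(144, 7) (x = Mul(Mul(Pow(-4, 2), 9), Pow(Add(1, 6), -1)) = Mul(Mul(16, 9), Pow(7, -1)) = Mul(144, Rational(1, 7)) = Rational(144, 7) ≈ 20.571)
Mul(Add(x, 37714), Pow(Add(41297, Mul(1, -4937)), -1)) = Mul(Add(Rational(144, 7), 37714), Pow(Add(41297, Mul(1, -4937)), -1)) = Mul(Rational(264142, 7), Pow(Add(41297, -4937), -1)) = Mul(Rational(264142, 7), Pow(36360, -1)) = Mul(Rational(264142, 7), Rational(1, 36360)) = Rational(132071, 127260)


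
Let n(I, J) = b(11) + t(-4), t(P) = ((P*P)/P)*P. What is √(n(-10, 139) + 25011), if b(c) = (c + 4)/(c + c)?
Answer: √12113398/22 ≈ 158.20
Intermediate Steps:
t(P) = P² (t(P) = (P²/P)*P = P*P = P²)
b(c) = (4 + c)/(2*c) (b(c) = (4 + c)/((2*c)) = (4 + c)*(1/(2*c)) = (4 + c)/(2*c))
n(I, J) = 367/22 (n(I, J) = (½)*(4 + 11)/11 + (-4)² = (½)*(1/11)*15 + 16 = 15/22 + 16 = 367/22)
√(n(-10, 139) + 25011) = √(367/22 + 25011) = √(550609/22) = √12113398/22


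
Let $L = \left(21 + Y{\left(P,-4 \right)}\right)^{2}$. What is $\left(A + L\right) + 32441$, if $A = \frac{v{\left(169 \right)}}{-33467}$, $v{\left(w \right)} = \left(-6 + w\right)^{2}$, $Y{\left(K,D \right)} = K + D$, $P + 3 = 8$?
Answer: $\frac{1101874406}{33467} \approx 32924.0$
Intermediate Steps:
$P = 5$ ($P = -3 + 8 = 5$)
$Y{\left(K,D \right)} = D + K$
$L = 484$ ($L = \left(21 + \left(-4 + 5\right)\right)^{2} = \left(21 + 1\right)^{2} = 22^{2} = 484$)
$A = - \frac{26569}{33467}$ ($A = \frac{\left(-6 + 169\right)^{2}}{-33467} = 163^{2} \left(- \frac{1}{33467}\right) = 26569 \left(- \frac{1}{33467}\right) = - \frac{26569}{33467} \approx -0.79389$)
$\left(A + L\right) + 32441 = \left(- \frac{26569}{33467} + 484\right) + 32441 = \frac{16171459}{33467} + 32441 = \frac{1101874406}{33467}$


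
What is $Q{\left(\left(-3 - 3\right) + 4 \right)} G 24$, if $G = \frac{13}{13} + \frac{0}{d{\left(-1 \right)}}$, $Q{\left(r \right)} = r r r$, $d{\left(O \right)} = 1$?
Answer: $-192$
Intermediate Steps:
$Q{\left(r \right)} = r^{3}$ ($Q{\left(r \right)} = r^{2} r = r^{3}$)
$G = 1$ ($G = \frac{13}{13} + \frac{0}{1} = 13 \cdot \frac{1}{13} + 0 \cdot 1 = 1 + 0 = 1$)
$Q{\left(\left(-3 - 3\right) + 4 \right)} G 24 = \left(\left(-3 - 3\right) + 4\right)^{3} \cdot 1 \cdot 24 = \left(-6 + 4\right)^{3} \cdot 1 \cdot 24 = \left(-2\right)^{3} \cdot 1 \cdot 24 = \left(-8\right) 1 \cdot 24 = \left(-8\right) 24 = -192$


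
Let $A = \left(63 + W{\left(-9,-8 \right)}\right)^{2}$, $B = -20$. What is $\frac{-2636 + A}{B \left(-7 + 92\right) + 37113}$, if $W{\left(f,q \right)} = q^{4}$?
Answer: $\frac{17294645}{35413} \approx 488.37$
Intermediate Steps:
$A = 17297281$ ($A = \left(63 + \left(-8\right)^{4}\right)^{2} = \left(63 + 4096\right)^{2} = 4159^{2} = 17297281$)
$\frac{-2636 + A}{B \left(-7 + 92\right) + 37113} = \frac{-2636 + 17297281}{- 20 \left(-7 + 92\right) + 37113} = \frac{17294645}{\left(-20\right) 85 + 37113} = \frac{17294645}{-1700 + 37113} = \frac{17294645}{35413}$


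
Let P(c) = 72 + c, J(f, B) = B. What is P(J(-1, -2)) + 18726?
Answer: 18796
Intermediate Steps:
P(J(-1, -2)) + 18726 = (72 - 2) + 18726 = 70 + 18726 = 18796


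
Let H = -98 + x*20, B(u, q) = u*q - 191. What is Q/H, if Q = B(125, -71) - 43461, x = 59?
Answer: -52527/1082 ≈ -48.546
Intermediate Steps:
B(u, q) = -191 + q*u (B(u, q) = q*u - 191 = -191 + q*u)
H = 1082 (H = -98 + 59*20 = -98 + 1180 = 1082)
Q = -52527 (Q = (-191 - 71*125) - 43461 = (-191 - 8875) - 43461 = -9066 - 43461 = -52527)
Q/H = -52527/1082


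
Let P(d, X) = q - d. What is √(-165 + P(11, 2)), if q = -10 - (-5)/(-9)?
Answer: I*√1679/3 ≈ 13.659*I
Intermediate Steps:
q = -95/9 (q = -10 - (-5)*(-1)/9 = -10 - 1*5/9 = -10 - 5/9 = -95/9 ≈ -10.556)
P(d, X) = -95/9 - d
√(-165 + P(11, 2)) = √(-165 + (-95/9 - 1*11)) = √(-165 + (-95/9 - 11)) = √(-165 - 194/9) = √(-1679/9) = I*√1679/3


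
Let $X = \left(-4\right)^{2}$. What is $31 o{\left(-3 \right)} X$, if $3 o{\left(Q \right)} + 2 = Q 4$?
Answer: $- \frac{6944}{3} \approx -2314.7$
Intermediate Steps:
$X = 16$
$o{\left(Q \right)} = - \frac{2}{3} + \frac{4 Q}{3}$ ($o{\left(Q \right)} = - \frac{2}{3} + \frac{Q 4}{3} = - \frac{2}{3} + \frac{4 Q}{3}$)
$31 o{\left(-3 \right)} X = 31 \left(- \frac{2}{3} + \frac{4}{3} \left(-3\right)\right) 16 = 31 \left(- \frac{2}{3} - 4\right) 16 = 31 \left(- \frac{14}{3}\right) 16 = \left(- \frac{434}{3}\right) 16 = - \frac{6944}{3}$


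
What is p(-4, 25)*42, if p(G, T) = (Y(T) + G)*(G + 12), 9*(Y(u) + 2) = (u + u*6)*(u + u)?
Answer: 973952/3 ≈ 3.2465e+5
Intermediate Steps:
Y(u) = -2 + 14*u²/9 (Y(u) = -2 + ((u + u*6)*(u + u))/9 = -2 + ((u + 6*u)*(2*u))/9 = -2 + ((7*u)*(2*u))/9 = -2 + (14*u²)/9 = -2 + 14*u²/9)
p(G, T) = (12 + G)*(-2 + G + 14*T²/9) (p(G, T) = ((-2 + 14*T²/9) + G)*(G + 12) = (-2 + G + 14*T²/9)*(12 + G) = (12 + G)*(-2 + G + 14*T²/9))
p(-4, 25)*42 = (-24 + (-4)² + 10*(-4) + (56/3)*25² + (14/9)*(-4)*25²)*42 = (-24 + 16 - 40 + (56/3)*625 + (14/9)*(-4)*625)*42 = (-24 + 16 - 40 + 35000/3 - 35000/9)*42 = (69568/9)*42 = 973952/3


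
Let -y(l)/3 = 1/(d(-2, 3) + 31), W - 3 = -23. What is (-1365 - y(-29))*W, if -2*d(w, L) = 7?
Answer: 300276/11 ≈ 27298.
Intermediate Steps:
W = -20 (W = 3 - 23 = -20)
d(w, L) = -7/2 (d(w, L) = -½*7 = -7/2)
y(l) = -6/55 (y(l) = -3/(-7/2 + 31) = -3/55/2 = -3*2/55 = -6/55)
(-1365 - y(-29))*W = (-1365 - 1*(-6/55))*(-20) = (-1365 + 6/55)*(-20) = -75069/55*(-20) = 300276/11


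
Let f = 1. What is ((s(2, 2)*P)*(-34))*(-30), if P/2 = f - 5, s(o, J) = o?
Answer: -16320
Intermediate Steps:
P = -8 (P = 2*(1 - 5) = 2*(-4) = -8)
((s(2, 2)*P)*(-34))*(-30) = ((2*(-8))*(-34))*(-30) = -16*(-34)*(-30) = 544*(-30) = -16320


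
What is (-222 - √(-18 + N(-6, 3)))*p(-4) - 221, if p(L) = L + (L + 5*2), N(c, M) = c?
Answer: -665 - 4*I*√6 ≈ -665.0 - 9.798*I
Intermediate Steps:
p(L) = 10 + 2*L (p(L) = L + (L + 10) = L + (10 + L) = 10 + 2*L)
(-222 - √(-18 + N(-6, 3)))*p(-4) - 221 = (-222 - √(-18 - 6))*(10 + 2*(-4)) - 221 = (-222 - √(-24))*(10 - 8) - 221 = (-222 - 2*I*√6)*2 - 221 = (-444 - 4*I*√6) - 221 = -665 - 4*I*√6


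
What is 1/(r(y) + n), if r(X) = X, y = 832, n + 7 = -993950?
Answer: -1/993125 ≈ -1.0069e-6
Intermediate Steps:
n = -993957 (n = -7 - 993950 = -993957)
1/(r(y) + n) = 1/(832 - 993957) = 1/(-993125) = -1/993125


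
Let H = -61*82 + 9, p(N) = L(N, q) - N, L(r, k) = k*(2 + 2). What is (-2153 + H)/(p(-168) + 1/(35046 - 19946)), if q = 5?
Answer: -35968200/946267 ≈ -38.011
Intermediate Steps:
L(r, k) = 4*k (L(r, k) = k*4 = 4*k)
p(N) = 20 - N (p(N) = 4*5 - N = 20 - N)
H = -4993 (H = -5002 + 9 = -4993)
(-2153 + H)/(p(-168) + 1/(35046 - 19946)) = (-2153 - 4993)/((20 - 1*(-168)) + 1/(35046 - 19946)) = -7146/((20 + 168) + 1/15100) = -7146/(188 + 1/15100) = -7146/2838801/15100 = -7146*15100/2838801 = -35968200/946267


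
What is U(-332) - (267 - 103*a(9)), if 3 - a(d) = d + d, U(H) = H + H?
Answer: -2476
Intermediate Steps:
U(H) = 2*H
a(d) = 3 - 2*d (a(d) = 3 - (d + d) = 3 - 2*d)
U(-332) - (267 - 103*a(9)) = 2*(-332) - (267 - 103*(3 - 2*9)) = -664 - (267 - 103*(3 - 18)) = -664 - (267 - 103*(-15)) = -664 - (267 + 1545) = -664 - 1*1812 = -664 - 1812 = -2476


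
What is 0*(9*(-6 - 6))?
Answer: 0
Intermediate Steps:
0*(9*(-6 - 6)) = 0*(9*(-12)) = 0*(-108) = 0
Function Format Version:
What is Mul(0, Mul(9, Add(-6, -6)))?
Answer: 0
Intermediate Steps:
Mul(0, Mul(9, Add(-6, -6))) = Mul(0, Mul(9, -12)) = Mul(0, -108) = 0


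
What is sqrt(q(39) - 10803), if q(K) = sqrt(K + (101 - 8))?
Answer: sqrt(-10803 + 2*sqrt(33)) ≈ 103.88*I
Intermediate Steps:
q(K) = sqrt(93 + K) (q(K) = sqrt(K + 93) = sqrt(93 + K))
sqrt(q(39) - 10803) = sqrt(sqrt(93 + 39) - 10803) = sqrt(sqrt(132) - 10803) = sqrt(2*sqrt(33) - 10803) = sqrt(-10803 + 2*sqrt(33))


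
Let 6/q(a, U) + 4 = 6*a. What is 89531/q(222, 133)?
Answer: 59448584/3 ≈ 1.9816e+7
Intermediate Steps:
q(a, U) = 6/(-4 + 6*a)
89531/q(222, 133) = 89531/((3/(-2 + 3*222))) = 89531/((3/(-2 + 666))) = 89531/((3/664)) = 89531/((3*(1/664))) = 89531/(3/664) = 89531*(664/3) = 59448584/3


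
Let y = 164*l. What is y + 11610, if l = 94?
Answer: 27026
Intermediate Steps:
y = 15416 (y = 164*94 = 15416)
y + 11610 = 15416 + 11610 = 27026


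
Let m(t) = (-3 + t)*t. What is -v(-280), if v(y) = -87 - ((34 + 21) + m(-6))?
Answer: 196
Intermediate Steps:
m(t) = t*(-3 + t)
v(y) = -196 (v(y) = -87 - ((34 + 21) - 6*(-3 - 6)) = -87 - (55 - 6*(-9)) = -87 - (55 + 54) = -87 - 1*109 = -87 - 109 = -196)
-v(-280) = -1*(-196) = 196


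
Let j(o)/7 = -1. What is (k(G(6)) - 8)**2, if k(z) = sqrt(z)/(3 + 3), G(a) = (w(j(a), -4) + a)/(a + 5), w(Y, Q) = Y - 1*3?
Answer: (264 - I*sqrt(11))**2/1089 ≈ 63.99 - 1.6081*I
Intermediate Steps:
j(o) = -7 (j(o) = 7*(-1) = -7)
w(Y, Q) = -3 + Y (w(Y, Q) = Y - 3 = -3 + Y)
G(a) = (-10 + a)/(5 + a) (G(a) = ((-3 - 7) + a)/(a + 5) = (-10 + a)/(5 + a))
k(z) = sqrt(z)/6
(k(G(6)) - 8)**2 = (sqrt((-10 + 6)/(5 + 6))/6 - 8)**2 = (sqrt(-4/11)/6 - 8)**2 = ((2*I*sqrt(11)/11)/6 - 8)**2 = (I*sqrt(11)/33 - 8)**2 = (-8 + I*sqrt(11)/33)**2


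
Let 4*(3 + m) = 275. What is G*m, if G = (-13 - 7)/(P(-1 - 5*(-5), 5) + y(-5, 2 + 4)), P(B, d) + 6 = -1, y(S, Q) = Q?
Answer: 1315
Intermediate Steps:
m = 263/4 (m = -3 + (¼)*275 = -3 + 275/4 = 263/4 ≈ 65.750)
P(B, d) = -7 (P(B, d) = -6 - 1 = -7)
G = 20 (G = (-13 - 7)/(-7 + (2 + 4)) = -20/(-7 + 6) = -20/(-1) = -20*(-1) = 20)
G*m = 20*(263/4) = 1315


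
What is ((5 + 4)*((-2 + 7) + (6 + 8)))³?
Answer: 5000211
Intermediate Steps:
((5 + 4)*((-2 + 7) + (6 + 8)))³ = (9*(5 + 14))³ = (9*19)³ = 171³ = 5000211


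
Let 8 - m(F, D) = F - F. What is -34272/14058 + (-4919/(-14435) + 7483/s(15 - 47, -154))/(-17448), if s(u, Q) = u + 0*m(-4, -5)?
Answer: -15261202201283/6294532104960 ≈ -2.4245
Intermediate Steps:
m(F, D) = 8 (m(F, D) = 8 - (F - F) = 8 - 1*0 = 8 + 0 = 8)
s(u, Q) = u (s(u, Q) = u + 0*8 = u + 0 = u)
-34272/14058 + (-4919/(-14435) + 7483/s(15 - 47, -154))/(-17448) = -34272/14058 + (-4919/(-14435) + 7483/(15 - 47))/(-17448) = -34272*1/14058 + (-4919*(-1/14435) + 7483/(-32))*(-1/17448) = -1904/781 + (4919/14435 + 7483*(-1/32))*(-1/17448) = -1904/781 + (4919/14435 - 7483/32)*(-1/17448) = -1904/781 - 107859697/461920*(-1/17448) = -1904/781 + 107859697/8059580160 = -15261202201283/6294532104960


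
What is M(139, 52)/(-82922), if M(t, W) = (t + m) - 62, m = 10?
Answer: -87/82922 ≈ -0.0010492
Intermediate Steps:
M(t, W) = -52 + t (M(t, W) = (t + 10) - 62 = (10 + t) - 62 = -52 + t)
M(139, 52)/(-82922) = (-52 + 139)/(-82922) = 87*(-1/82922) = -87/82922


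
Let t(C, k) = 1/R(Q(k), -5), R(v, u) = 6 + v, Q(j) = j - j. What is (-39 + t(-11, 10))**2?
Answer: 54289/36 ≈ 1508.0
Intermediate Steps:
Q(j) = 0
t(C, k) = 1/6 (t(C, k) = 1/(6 + 0) = 1/6)
(-39 + t(-11, 10))**2 = (-39 + 1/6)**2 = (-233/6)**2 = 54289/36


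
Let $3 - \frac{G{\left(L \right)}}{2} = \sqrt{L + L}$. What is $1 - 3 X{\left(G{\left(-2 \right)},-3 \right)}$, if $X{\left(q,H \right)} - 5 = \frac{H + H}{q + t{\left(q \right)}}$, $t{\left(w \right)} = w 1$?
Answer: $- \frac{337}{26} + \frac{9 i}{13} \approx -12.962 + 0.69231 i$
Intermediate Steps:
$G{\left(L \right)} = 6 - 2 \sqrt{2} \sqrt{L}$ ($G{\left(L \right)} = 6 - 2 \sqrt{L + L} = 6 - 2 \sqrt{2 L} = 6 - 2 \sqrt{2} \sqrt{L}$)
$t{\left(w \right)} = w$
$X{\left(q,H \right)} = 5 + \frac{H}{q}$ ($X{\left(q,H \right)} = 5 + \frac{H + H}{q + q} = 5 + \frac{2 H}{2 q} = 5 + 2 H \frac{1}{2 q} = 5 + \frac{H}{q}$)
$1 - 3 X{\left(G{\left(-2 \right)},-3 \right)} = 1 - 3 \left(5 - \frac{3}{6 - 2 \sqrt{2} \sqrt{-2}}\right) = 1 - 3 \left(5 - \frac{3}{6 - 2 \sqrt{2} i \sqrt{2}}\right) = 1 - 3 \left(5 - \frac{3}{6 - 4 i}\right) = 1 - 3 \left(5 - 3 \frac{6 + 4 i}{52}\right) = 1 - 3 \left(5 - \frac{3 \left(6 + 4 i\right)}{52}\right) = 1 - \left(15 - \frac{9 \left(6 + 4 i\right)}{52}\right) = -14 + \frac{9 \left(6 + 4 i\right)}{52}$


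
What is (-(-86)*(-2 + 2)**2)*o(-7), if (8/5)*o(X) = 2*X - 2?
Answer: 0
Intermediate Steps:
o(X) = -5/4 + 5*X/4 (o(X) = 5*(2*X - 2)/8 = 5*(-2 + 2*X)/8 = -5/4 + 5*X/4)
(-(-86)*(-2 + 2)**2)*o(-7) = (-(-86)*(-2 + 2)**2)*(-5/4 + (5/4)*(-7)) = (-(-86)*0**2)*(-5/4 - 35/4) = -(-86)*0*(-10) = -86*0*(-10) = 0*(-10) = 0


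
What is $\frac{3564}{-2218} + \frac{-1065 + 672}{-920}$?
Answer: $- \frac{1203603}{1020280} \approx -1.1797$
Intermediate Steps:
$\frac{3564}{-2218} + \frac{-1065 + 672}{-920} = 3564 \left(- \frac{1}{2218}\right) - - \frac{393}{920} = - \frac{1782}{1109} + \frac{393}{920} = - \frac{1203603}{1020280}$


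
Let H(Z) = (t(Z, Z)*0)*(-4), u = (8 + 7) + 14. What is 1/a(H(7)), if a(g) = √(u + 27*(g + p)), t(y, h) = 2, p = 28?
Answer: √785/785 ≈ 0.035691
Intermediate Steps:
u = 29 (u = 15 + 14 = 29)
H(Z) = 0 (H(Z) = (2*0)*(-4) = 0*(-4) = 0)
a(g) = √(785 + 27*g) (a(g) = √(29 + 27*(g + 28)) = √(29 + 27*(28 + g)) = √(29 + (756 + 27*g)) = √(785 + 27*g))
1/a(H(7)) = 1/(√(785 + 27*0)) = 1/(√(785 + 0)) = 1/(√785) = √785/785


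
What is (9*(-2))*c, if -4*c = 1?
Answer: 9/2 ≈ 4.5000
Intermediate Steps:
c = -¼ (c = -¼*1 = -¼ ≈ -0.25000)
(9*(-2))*c = (9*(-2))*(-¼) = -18*(-¼) = 9/2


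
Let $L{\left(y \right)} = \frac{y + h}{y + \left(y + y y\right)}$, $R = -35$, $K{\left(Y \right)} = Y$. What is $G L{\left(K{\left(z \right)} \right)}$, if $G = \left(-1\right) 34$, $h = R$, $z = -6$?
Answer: $\frac{697}{12} \approx 58.083$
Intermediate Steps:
$h = -35$
$G = -34$
$L{\left(y \right)} = \frac{-35 + y}{y^{2} + 2 y}$ ($L{\left(y \right)} = \frac{y - 35}{y + \left(y + y y\right)} = \frac{-35 + y}{y + \left(y + y^{2}\right)} = \frac{-35 + y}{y^{2} + 2 y}$)
$G L{\left(K{\left(z \right)} \right)} = - 34 \frac{-35 - 6}{\left(-6\right) \left(2 - 6\right)} = - 34 \left(\left(- \frac{1}{6}\right) \frac{1}{-4} \left(-41\right)\right) = - 34 \left(\left(- \frac{1}{6}\right) \left(- \frac{1}{4}\right) \left(-41\right)\right) = \left(-34\right) \left(- \frac{41}{24}\right) = \frac{697}{12}$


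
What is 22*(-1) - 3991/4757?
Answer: -108645/4757 ≈ -22.839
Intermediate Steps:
22*(-1) - 3991/4757 = -22 - 3991*1/4757 = -22 - 3991/4757 = -108645/4757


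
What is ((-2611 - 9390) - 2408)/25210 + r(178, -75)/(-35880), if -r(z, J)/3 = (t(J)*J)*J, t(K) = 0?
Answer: -14409/25210 ≈ -0.57156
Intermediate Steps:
r(z, J) = 0 (r(z, J) = -3*0*J*J = -0*J = -3*0 = 0)
((-2611 - 9390) - 2408)/25210 + r(178, -75)/(-35880) = ((-2611 - 9390) - 2408)/25210 + 0/(-35880) = (-12001 - 2408)*(1/25210) + 0*(-1/35880) = -14409*1/25210 + 0 = -14409/25210 + 0 = -14409/25210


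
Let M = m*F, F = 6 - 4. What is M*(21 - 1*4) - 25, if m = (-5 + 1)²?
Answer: 519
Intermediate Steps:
F = 2
m = 16 (m = (-4)² = 16)
M = 32 (M = 16*2 = 32)
M*(21 - 1*4) - 25 = 32*(21 - 1*4) - 25 = 32*(21 - 4) - 25 = 32*17 - 25 = 544 - 25 = 519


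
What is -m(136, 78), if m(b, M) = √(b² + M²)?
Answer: -2*√6145 ≈ -156.78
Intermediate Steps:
m(b, M) = √(M² + b²)
-m(136, 78) = -√(78² + 136²) = -√(6084 + 18496) = -√24580 = -2*√6145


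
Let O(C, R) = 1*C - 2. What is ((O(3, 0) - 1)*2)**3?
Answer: 0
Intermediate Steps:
O(C, R) = -2 + C (O(C, R) = C - 2 = -2 + C)
((O(3, 0) - 1)*2)**3 = (((-2 + 3) - 1)*2)**3 = ((1 - 1)*2)**3 = (0*2)**3 = 0**3 = 0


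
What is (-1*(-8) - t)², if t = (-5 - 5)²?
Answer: 8464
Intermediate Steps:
t = 100 (t = (-10)² = 100)
(-1*(-8) - t)² = (-1*(-8) - 1*100)² = (8 - 100)² = (-92)² = 8464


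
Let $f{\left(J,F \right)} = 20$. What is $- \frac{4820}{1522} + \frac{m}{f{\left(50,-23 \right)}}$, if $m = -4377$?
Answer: $- \frac{3379097}{15220} \approx -222.02$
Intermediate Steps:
$- \frac{4820}{1522} + \frac{m}{f{\left(50,-23 \right)}} = - \frac{4820}{1522} - \frac{4377}{20} = \left(-4820\right) \frac{1}{1522} - \frac{4377}{20} = - \frac{2410}{761} - \frac{4377}{20} = - \frac{3379097}{15220}$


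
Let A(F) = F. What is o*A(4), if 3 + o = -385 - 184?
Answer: -2288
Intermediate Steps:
o = -572 (o = -3 + (-385 - 184) = -3 - 569 = -572)
o*A(4) = -572*4 = -2288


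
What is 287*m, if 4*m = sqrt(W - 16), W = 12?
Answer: 287*I/2 ≈ 143.5*I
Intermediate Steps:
m = I/2 (m = sqrt(12 - 16)/4 = sqrt(-4)/4 = (2*I)/4 = I/2 ≈ 0.5*I)
287*m = 287*(I/2) = 287*I/2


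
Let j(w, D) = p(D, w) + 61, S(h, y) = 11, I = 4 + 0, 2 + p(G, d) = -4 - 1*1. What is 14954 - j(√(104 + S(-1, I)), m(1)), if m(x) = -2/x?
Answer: 14900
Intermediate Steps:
p(G, d) = -7 (p(G, d) = -2 + (-4 - 1*1) = -2 + (-4 - 1) = -2 - 5 = -7)
I = 4
j(w, D) = 54 (j(w, D) = -7 + 61 = 54)
14954 - j(√(104 + S(-1, I)), m(1)) = 14954 - 1*54 = 14954 - 54 = 14900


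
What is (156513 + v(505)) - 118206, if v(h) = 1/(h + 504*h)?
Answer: 9769242676/255025 ≈ 38307.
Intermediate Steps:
v(h) = 1/(505*h)
(156513 + v(505)) - 118206 = (156513 + (1/505)/505) - 118206 = (156513 + (1/505)*(1/505)) - 118206 = (156513 + 1/255025) - 118206 = 39914727826/255025 - 118206 = 9769242676/255025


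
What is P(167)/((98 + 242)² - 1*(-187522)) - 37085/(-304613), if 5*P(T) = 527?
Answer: 56366927901/461674508930 ≈ 0.12209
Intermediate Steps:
P(T) = 527/5 (P(T) = (⅕)*527 = 527/5)
P(167)/((98 + 242)² - 1*(-187522)) - 37085/(-304613) = 527/(5*((98 + 242)² - 1*(-187522))) - 37085/(-304613) = 527/(5*(340² + 187522)) - 37085*(-1/304613) = 527/(5*(115600 + 187522)) + 37085/304613 = (527/5)/303122 + 37085/304613 = (527/5)*(1/303122) + 37085/304613 = 527/1515610 + 37085/304613 = 56366927901/461674508930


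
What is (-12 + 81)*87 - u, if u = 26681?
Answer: -20678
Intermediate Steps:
(-12 + 81)*87 - u = (-12 + 81)*87 - 1*26681 = 69*87 - 26681 = 6003 - 26681 = -20678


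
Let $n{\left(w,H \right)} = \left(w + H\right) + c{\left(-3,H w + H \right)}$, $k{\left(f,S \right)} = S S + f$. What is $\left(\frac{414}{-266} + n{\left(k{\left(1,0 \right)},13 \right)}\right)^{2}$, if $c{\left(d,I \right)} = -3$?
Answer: $\frac{1577536}{17689} \approx 89.182$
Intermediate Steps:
$k{\left(f,S \right)} = f + S^{2}$ ($k{\left(f,S \right)} = S^{2} + f = f + S^{2}$)
$n{\left(w,H \right)} = -3 + H + w$ ($n{\left(w,H \right)} = \left(w + H\right) - 3 = \left(H + w\right) - 3 = -3 + H + w$)
$\left(\frac{414}{-266} + n{\left(k{\left(1,0 \right)},13 \right)}\right)^{2} = \left(\frac{414}{-266} + \left(-3 + 13 + \left(1 + 0^{2}\right)\right)\right)^{2} = \left(414 \left(- \frac{1}{266}\right) + \left(-3 + 13 + \left(1 + 0\right)\right)\right)^{2} = \left(- \frac{207}{133} + \left(-3 + 13 + 1\right)\right)^{2} = \left(- \frac{207}{133} + 11\right)^{2} = \left(\frac{1256}{133}\right)^{2} = \frac{1577536}{17689}$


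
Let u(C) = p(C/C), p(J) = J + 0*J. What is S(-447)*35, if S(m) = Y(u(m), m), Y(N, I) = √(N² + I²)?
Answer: 35*√199810 ≈ 15645.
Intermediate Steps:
p(J) = J (p(J) = J + 0 = J)
u(C) = 1 (u(C) = C/C = 1)
Y(N, I) = √(I² + N²)
S(m) = √(1 + m²) (S(m) = √(m² + 1²) = √(m² + 1) = √(1 + m²))
S(-447)*35 = √(1 + (-447)²)*35 = √(1 + 199809)*35 = √199810*35 = 35*√199810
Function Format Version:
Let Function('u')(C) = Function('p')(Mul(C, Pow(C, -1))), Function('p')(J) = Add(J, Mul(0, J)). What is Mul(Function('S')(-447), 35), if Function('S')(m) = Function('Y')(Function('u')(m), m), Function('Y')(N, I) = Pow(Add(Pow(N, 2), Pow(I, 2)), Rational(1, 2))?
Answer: Mul(35, Pow(199810, Rational(1, 2))) ≈ 15645.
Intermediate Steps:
Function('p')(J) = J (Function('p')(J) = Add(J, 0) = J)
Function('u')(C) = 1 (Function('u')(C) = Mul(C, Pow(C, -1)) = 1)
Function('Y')(N, I) = Pow(Add(Pow(I, 2), Pow(N, 2)), Rational(1, 2))
Function('S')(m) = Pow(Add(1, Pow(m, 2)), Rational(1, 2)) (Function('S')(m) = Pow(Add(Pow(m, 2), Pow(1, 2)), Rational(1, 2)) = Pow(Add(Pow(m, 2), 1), Rational(1, 2)) = Pow(Add(1, Pow(m, 2)), Rational(1, 2)))
Mul(Function('S')(-447), 35) = Mul(Pow(Add(1, Pow(-447, 2)), Rational(1, 2)), 35) = Mul(Pow(Add(1, 199809), Rational(1, 2)), 35) = Mul(Pow(199810, Rational(1, 2)), 35) = Mul(35, Pow(199810, Rational(1, 2)))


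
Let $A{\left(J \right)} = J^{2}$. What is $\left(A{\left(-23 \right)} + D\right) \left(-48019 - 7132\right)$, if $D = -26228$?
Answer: $1417325549$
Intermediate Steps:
$\left(A{\left(-23 \right)} + D\right) \left(-48019 - 7132\right) = \left(\left(-23\right)^{2} - 26228\right) \left(-48019 - 7132\right) = \left(529 - 26228\right) \left(-55151\right) = \left(-25699\right) \left(-55151\right) = 1417325549$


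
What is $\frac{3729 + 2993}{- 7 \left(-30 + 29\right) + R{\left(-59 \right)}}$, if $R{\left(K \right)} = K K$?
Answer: $\frac{3361}{1744} \approx 1.9272$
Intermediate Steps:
$R{\left(K \right)} = K^{2}$
$\frac{3729 + 2993}{- 7 \left(-30 + 29\right) + R{\left(-59 \right)}} = \frac{3729 + 2993}{- 7 \left(-30 + 29\right) + \left(-59\right)^{2}} = \frac{6722}{\left(-7\right) \left(-1\right) + 3481} = \frac{6722}{7 + 3481} = \frac{6722}{3488} = 6722 \cdot \frac{1}{3488} = \frac{3361}{1744}$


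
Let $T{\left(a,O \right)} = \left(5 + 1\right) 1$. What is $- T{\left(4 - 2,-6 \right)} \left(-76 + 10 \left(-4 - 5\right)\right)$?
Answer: $996$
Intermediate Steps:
$T{\left(a,O \right)} = 6$ ($T{\left(a,O \right)} = 6 \cdot 1 = 6$)
$- T{\left(4 - 2,-6 \right)} \left(-76 + 10 \left(-4 - 5\right)\right) = - 6 \left(-76 + 10 \left(-4 - 5\right)\right) = - 6 \left(-76 + 10 \left(-9\right)\right) = - 6 \left(-76 - 90\right) = - 6 \left(-166\right) = \left(-1\right) \left(-996\right) = 996$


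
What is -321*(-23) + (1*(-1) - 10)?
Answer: 7372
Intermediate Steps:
-321*(-23) + (1*(-1) - 10) = 7383 + (-1 - 10) = 7383 - 11 = 7372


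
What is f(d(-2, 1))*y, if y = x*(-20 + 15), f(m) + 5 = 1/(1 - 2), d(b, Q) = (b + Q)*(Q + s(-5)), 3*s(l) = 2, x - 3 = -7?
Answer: -120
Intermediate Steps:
x = -4 (x = 3 - 7 = -4)
s(l) = ⅔ (s(l) = (⅓)*2 = ⅔)
d(b, Q) = (⅔ + Q)*(Q + b) (d(b, Q) = (b + Q)*(Q + ⅔) = (Q + b)*(⅔ + Q) = (⅔ + Q)*(Q + b))
f(m) = -6 (f(m) = -5 + 1/(1 - 2) = -5 + 1/(-1) = -5 - 1 = -6)
y = 20 (y = -4*(-20 + 15) = -4*(-5) = 20)
f(d(-2, 1))*y = -6*20 = -120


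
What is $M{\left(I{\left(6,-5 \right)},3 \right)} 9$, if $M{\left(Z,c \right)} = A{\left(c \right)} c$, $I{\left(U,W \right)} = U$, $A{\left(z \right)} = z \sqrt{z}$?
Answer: $81 \sqrt{3} \approx 140.3$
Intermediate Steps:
$A{\left(z \right)} = z^{\frac{3}{2}}$
$M{\left(Z,c \right)} = c^{\frac{5}{2}}$ ($M{\left(Z,c \right)} = c^{\frac{3}{2}} c = c^{\frac{5}{2}}$)
$M{\left(I{\left(6,-5 \right)},3 \right)} 9 = 3^{\frac{5}{2}} \cdot 9 = 9 \sqrt{3} \cdot 9 = 81 \sqrt{3}$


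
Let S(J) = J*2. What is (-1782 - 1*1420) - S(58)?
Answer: -3318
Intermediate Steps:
S(J) = 2*J
(-1782 - 1*1420) - S(58) = (-1782 - 1*1420) - 2*58 = (-1782 - 1420) - 1*116 = -3202 - 116 = -3318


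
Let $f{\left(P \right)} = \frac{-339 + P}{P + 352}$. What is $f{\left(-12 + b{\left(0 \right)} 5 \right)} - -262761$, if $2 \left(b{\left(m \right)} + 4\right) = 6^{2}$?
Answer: $\frac{107731729}{410} \approx 2.6276 \cdot 10^{5}$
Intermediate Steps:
$b{\left(m \right)} = 14$ ($b{\left(m \right)} = -4 + \frac{6^{2}}{2} = -4 + \frac{1}{2} \cdot 36 = -4 + 18 = 14$)
$f{\left(P \right)} = \frac{-339 + P}{352 + P}$
$f{\left(-12 + b{\left(0 \right)} 5 \right)} - -262761 = \frac{-339 + \left(-12 + 14 \cdot 5\right)}{352 + \left(-12 + 14 \cdot 5\right)} - -262761 = \frac{-339 + \left(-12 + 70\right)}{352 + \left(-12 + 70\right)} + 262761 = \frac{-339 + 58}{352 + 58} + 262761 = \frac{1}{410} \left(-281\right) + 262761 = - \frac{281}{410} + 262761 = \frac{107731729}{410}$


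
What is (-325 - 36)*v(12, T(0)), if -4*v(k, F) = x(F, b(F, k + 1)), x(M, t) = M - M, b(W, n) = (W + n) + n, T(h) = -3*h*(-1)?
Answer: 0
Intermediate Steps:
T(h) = 3*h
b(W, n) = W + 2*n
x(M, t) = 0
v(k, F) = 0 (v(k, F) = -¼*0 = 0)
(-325 - 36)*v(12, T(0)) = (-325 - 36)*0 = -361*0 = 0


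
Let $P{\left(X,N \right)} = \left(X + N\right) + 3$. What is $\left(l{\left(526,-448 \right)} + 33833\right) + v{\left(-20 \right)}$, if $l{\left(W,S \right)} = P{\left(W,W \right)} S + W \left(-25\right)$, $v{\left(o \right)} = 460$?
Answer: $-451497$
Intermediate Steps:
$P{\left(X,N \right)} = 3 + N + X$ ($P{\left(X,N \right)} = \left(N + X\right) + 3 = 3 + N + X$)
$l{\left(W,S \right)} = - 25 W + S \left(3 + 2 W\right)$ ($l{\left(W,S \right)} = \left(3 + W + W\right) S + W \left(-25\right) = \left(3 + 2 W\right) S - 25 W = S \left(3 + 2 W\right) - 25 W = - 25 W + S \left(3 + 2 W\right)$)
$\left(l{\left(526,-448 \right)} + 33833\right) + v{\left(-20 \right)} = \left(\left(\left(-25\right) 526 - 448 \left(3 + 2 \cdot 526\right)\right) + 33833\right) + 460 = \left(\left(-13150 - 448 \left(3 + 1052\right)\right) + 33833\right) + 460 = \left(\left(-13150 - 472640\right) + 33833\right) + 460 = \left(-485790 + 33833\right) + 460 = -451957 + 460 = -451497$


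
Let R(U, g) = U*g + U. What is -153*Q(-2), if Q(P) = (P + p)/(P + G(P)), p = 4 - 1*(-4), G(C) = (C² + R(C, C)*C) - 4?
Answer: 153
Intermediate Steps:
R(U, g) = U + U*g
G(C) = -4 + C² + C²*(1 + C) (G(C) = (C² + (C*(1 + C))*C) - 4 = (C² + C²*(1 + C)) - 4 = -4 + C² + C²*(1 + C))
p = 8 (p = 4 + 4 = 8)
Q(P) = (8 + P)/(-4 + P + P³ + 2*P²) (Q(P) = (P + 8)/(P + (-4 + P³ + 2*P²)) = (8 + P)/(-4 + P + P³ + 2*P²))
-153*Q(-2) = -153*(8 - 2)/(-4 - 2 + (-2)³ + 2*(-2)²) = -153*6/(-4 - 2 - 8 + 2*4) = -153*6/(-4 - 2 - 8 + 8) = -153*6/(-6) = -(-51)*6/2 = -153*(-1) = 153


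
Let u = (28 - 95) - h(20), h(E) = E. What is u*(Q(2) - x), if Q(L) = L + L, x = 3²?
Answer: 435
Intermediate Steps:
u = -87 (u = (28 - 95) - 1*20 = -67 - 20 = -87)
x = 9
Q(L) = 2*L
u*(Q(2) - x) = -87*(2*2 - 1*9) = -87*(4 - 9) = -87*(-5) = 435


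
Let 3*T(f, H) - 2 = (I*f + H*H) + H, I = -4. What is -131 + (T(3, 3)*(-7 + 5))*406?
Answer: -2017/3 ≈ -672.33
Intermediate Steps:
T(f, H) = ⅔ - 4*f/3 + H/3 + H²/3 (T(f, H) = ⅔ + ((-4*f + H*H) + H)/3 = ⅔ + ((-4*f + H²) + H)/3 = ⅔ + ((H² - 4*f) + H)/3 = ⅔ + (H + H² - 4*f)/3 = ⅔ + (-4*f/3 + H/3 + H²/3) = ⅔ - 4*f/3 + H/3 + H²/3)
-131 + (T(3, 3)*(-7 + 5))*406 = -131 + ((⅔ - 4/3*3 + (⅓)*3 + (⅓)*3²)*(-7 + 5))*406 = -131 + ((⅔ - 4 + 1 + (⅓)*9)*(-2))*406 = -131 + ((⅔ - 4 + 1 + 3)*(-2))*406 = -131 + ((⅔)*(-2))*406 = -131 - 4/3*406 = -131 - 1624/3 = -2017/3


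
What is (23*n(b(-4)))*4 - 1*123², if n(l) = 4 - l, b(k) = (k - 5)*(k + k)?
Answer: -21385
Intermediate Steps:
b(k) = 2*k*(-5 + k) (b(k) = (-5 + k)*(2*k) = 2*k*(-5 + k))
(23*n(b(-4)))*4 - 1*123² = (23*(4 - 2*(-4)*(-5 - 4)))*4 - 1*123² = (23*(4 - 2*(-4)*(-9)))*4 - 1*15129 = (23*(4 - 1*72))*4 - 15129 = (23*(4 - 72))*4 - 15129 = (23*(-68))*4 - 15129 = -1564*4 - 15129 = -6256 - 15129 = -21385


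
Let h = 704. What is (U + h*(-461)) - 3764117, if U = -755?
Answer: -4089416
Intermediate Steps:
(U + h*(-461)) - 3764117 = (-755 + 704*(-461)) - 3764117 = (-755 - 324544) - 3764117 = -325299 - 3764117 = -4089416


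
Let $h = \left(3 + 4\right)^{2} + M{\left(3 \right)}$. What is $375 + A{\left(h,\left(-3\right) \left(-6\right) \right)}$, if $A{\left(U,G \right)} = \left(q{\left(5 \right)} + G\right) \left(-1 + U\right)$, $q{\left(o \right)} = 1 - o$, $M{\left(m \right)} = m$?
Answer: $1089$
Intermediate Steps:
$h = 52$ ($h = \left(3 + 4\right)^{2} + 3 = 7^{2} + 3 = 49 + 3 = 52$)
$A{\left(U,G \right)} = \left(-1 + U\right) \left(-4 + G\right)$ ($A{\left(U,G \right)} = \left(\left(1 - 5\right) + G\right) \left(-1 + U\right) = \left(-4 + G\right) \left(-1 + U\right) = \left(-1 + U\right) \left(-4 + G\right)$)
$375 + A{\left(h,\left(-3\right) \left(-6\right) \right)} = 375 + \left(4 - \left(-3\right) \left(-6\right) - 208 + \left(-3\right) \left(-6\right) 52\right) = 375 + \left(4 - 18 - 208 + 18 \cdot 52\right) = 375 + \left(4 - 18 - 208 + 936\right) = 375 + 714 = 1089$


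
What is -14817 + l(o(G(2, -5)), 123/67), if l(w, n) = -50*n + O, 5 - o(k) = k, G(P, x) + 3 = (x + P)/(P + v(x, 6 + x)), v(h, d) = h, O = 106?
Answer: -991787/67 ≈ -14803.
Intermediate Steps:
G(P, x) = -2 (G(P, x) = -3 + (x + P)/(P + x) = -3 + (P + x)/(P + x) = -3 + 1 = -2)
o(k) = 5 - k
l(w, n) = 106 - 50*n (l(w, n) = -50*n + 106 = 106 - 50*n)
-14817 + l(o(G(2, -5)), 123/67) = -14817 + (106 - 6150/67) = -14817 + 952/67 = -991787/67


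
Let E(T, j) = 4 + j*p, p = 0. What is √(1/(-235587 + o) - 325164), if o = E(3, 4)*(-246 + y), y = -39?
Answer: I*√2024676008717387/78909 ≈ 570.23*I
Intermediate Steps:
E(T, j) = 4 (E(T, j) = 4 + j*0 = 4 + 0 = 4)
o = -1140 (o = 4*(-246 - 39) = 4*(-285) = -1140)
√(1/(-235587 + o) - 325164) = √(1/(-235587 - 1140) - 325164) = √(1/(-236727) - 325164) = √(-1/236727 - 325164) = √(-76975098229/236727) = I*√2024676008717387/78909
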